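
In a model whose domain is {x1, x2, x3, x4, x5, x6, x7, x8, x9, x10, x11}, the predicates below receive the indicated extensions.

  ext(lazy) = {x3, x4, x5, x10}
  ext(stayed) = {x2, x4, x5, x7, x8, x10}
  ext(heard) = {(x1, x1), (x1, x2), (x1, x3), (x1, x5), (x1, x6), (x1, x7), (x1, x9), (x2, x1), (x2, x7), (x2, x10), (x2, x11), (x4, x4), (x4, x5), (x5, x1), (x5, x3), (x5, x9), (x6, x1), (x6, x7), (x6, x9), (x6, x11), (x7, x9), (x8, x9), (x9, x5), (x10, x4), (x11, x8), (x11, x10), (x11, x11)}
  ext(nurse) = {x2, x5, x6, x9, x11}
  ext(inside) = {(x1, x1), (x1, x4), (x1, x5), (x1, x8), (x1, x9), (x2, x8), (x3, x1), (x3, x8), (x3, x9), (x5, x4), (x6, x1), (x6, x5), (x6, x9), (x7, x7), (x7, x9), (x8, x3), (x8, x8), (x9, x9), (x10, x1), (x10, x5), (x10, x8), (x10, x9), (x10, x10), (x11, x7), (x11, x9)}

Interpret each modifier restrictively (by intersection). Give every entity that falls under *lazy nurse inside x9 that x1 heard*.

{}

⟦inside x9⟧ = {x : ⟨x, x9⟩ ∈ ⟦inside⟧} = {x1, x3, x6, x7, x9, x10, x11}
⟦that x1 heard⟧ = {x : ⟨x1, x⟩ ∈ ⟦heard⟧} = {x1, x2, x3, x5, x6, x7, x9}
⟦nurse⟧ = {x2, x5, x6, x9, x11}
… ∩ ⟦inside x9⟧ = {x2, x5, x6, x9, x11} ∩ {x1, x3, x6, x7, x9, x10, x11} = {x6, x9, x11}
… ∩ ⟦that x1 heard⟧ = {x6, x9, x11} ∩ {x1, x2, x3, x5, x6, x7, x9} = {x6, x9}
… ∩ ⟦lazy⟧ = {x6, x9} ∩ {x3, x4, x5, x10} = ∅
So ⟦lazy nurse inside x9 that x1 heard⟧ = {}.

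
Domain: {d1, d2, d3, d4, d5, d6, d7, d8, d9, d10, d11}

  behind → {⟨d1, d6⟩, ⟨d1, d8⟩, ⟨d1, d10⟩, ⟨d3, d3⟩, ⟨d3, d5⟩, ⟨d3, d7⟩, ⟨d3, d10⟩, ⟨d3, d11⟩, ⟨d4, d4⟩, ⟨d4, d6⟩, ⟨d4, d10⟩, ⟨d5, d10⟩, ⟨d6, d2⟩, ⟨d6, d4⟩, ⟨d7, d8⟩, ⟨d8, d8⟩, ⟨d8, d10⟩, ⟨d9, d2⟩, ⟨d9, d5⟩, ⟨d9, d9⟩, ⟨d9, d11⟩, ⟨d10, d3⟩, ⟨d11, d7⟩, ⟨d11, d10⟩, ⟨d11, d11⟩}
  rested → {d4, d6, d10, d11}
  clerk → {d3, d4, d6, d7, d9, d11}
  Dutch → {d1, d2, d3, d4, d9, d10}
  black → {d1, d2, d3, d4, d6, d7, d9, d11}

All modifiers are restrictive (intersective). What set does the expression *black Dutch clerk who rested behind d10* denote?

{d4}

⟦who rested⟧ = ⟦rested⟧ = {d4, d6, d10, d11}
⟦behind d10⟧ = {x : ⟨x, d10⟩ ∈ ⟦behind⟧} = {d1, d3, d4, d5, d8, d11}
⟦clerk⟧ = {d3, d4, d6, d7, d9, d11}
… ∩ ⟦who rested⟧ = {d3, d4, d6, d7, d9, d11} ∩ {d4, d6, d10, d11} = {d4, d6, d11}
… ∩ ⟦behind d10⟧ = {d4, d6, d11} ∩ {d1, d3, d4, d5, d8, d11} = {d4, d11}
… ∩ ⟦black⟧ = {d4, d11} ∩ {d1, d2, d3, d4, d6, d7, d9, d11} = {d4, d11}
… ∩ ⟦Dutch⟧ = {d4, d11} ∩ {d1, d2, d3, d4, d9, d10} = {d4}
So ⟦black Dutch clerk who rested behind d10⟧ = {d4}.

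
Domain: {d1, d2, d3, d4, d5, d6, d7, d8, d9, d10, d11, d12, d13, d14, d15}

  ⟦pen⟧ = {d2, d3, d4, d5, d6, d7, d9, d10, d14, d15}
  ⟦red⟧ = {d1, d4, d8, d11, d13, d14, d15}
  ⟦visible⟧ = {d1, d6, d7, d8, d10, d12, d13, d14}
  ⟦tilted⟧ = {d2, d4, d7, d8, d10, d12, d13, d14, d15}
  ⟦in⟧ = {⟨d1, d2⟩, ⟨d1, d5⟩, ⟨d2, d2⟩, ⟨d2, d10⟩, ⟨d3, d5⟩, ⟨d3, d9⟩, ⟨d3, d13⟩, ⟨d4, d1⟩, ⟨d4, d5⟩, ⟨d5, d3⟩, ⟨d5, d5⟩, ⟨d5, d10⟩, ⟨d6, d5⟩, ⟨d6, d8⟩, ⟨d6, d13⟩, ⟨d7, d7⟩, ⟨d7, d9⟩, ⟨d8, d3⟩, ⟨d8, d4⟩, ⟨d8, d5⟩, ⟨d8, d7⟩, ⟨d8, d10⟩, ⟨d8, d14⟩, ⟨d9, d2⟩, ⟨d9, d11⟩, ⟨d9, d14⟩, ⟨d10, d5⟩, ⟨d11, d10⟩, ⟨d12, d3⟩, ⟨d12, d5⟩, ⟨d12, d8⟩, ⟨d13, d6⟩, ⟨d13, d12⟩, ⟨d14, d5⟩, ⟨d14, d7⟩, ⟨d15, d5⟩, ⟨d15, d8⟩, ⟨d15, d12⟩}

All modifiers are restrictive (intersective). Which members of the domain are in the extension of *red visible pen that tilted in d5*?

{d14}

⟦that tilted⟧ = ⟦tilted⟧ = {d2, d4, d7, d8, d10, d12, d13, d14, d15}
⟦in d5⟧ = {x : ⟨x, d5⟩ ∈ ⟦in⟧} = {d1, d3, d4, d5, d6, d8, d10, d12, d14, d15}
⟦pen⟧ = {d2, d3, d4, d5, d6, d7, d9, d10, d14, d15}
… ∩ ⟦that tilted⟧ = {d2, d3, d4, d5, d6, d7, d9, d10, d14, d15} ∩ {d2, d4, d7, d8, d10, d12, d13, d14, d15} = {d2, d4, d7, d10, d14, d15}
… ∩ ⟦in d5⟧ = {d2, d4, d7, d10, d14, d15} ∩ {d1, d3, d4, d5, d6, d8, d10, d12, d14, d15} = {d4, d10, d14, d15}
… ∩ ⟦red⟧ = {d4, d10, d14, d15} ∩ {d1, d4, d8, d11, d13, d14, d15} = {d4, d14, d15}
… ∩ ⟦visible⟧ = {d4, d14, d15} ∩ {d1, d6, d7, d8, d10, d12, d13, d14} = {d14}
So ⟦red visible pen that tilted in d5⟧ = {d14}.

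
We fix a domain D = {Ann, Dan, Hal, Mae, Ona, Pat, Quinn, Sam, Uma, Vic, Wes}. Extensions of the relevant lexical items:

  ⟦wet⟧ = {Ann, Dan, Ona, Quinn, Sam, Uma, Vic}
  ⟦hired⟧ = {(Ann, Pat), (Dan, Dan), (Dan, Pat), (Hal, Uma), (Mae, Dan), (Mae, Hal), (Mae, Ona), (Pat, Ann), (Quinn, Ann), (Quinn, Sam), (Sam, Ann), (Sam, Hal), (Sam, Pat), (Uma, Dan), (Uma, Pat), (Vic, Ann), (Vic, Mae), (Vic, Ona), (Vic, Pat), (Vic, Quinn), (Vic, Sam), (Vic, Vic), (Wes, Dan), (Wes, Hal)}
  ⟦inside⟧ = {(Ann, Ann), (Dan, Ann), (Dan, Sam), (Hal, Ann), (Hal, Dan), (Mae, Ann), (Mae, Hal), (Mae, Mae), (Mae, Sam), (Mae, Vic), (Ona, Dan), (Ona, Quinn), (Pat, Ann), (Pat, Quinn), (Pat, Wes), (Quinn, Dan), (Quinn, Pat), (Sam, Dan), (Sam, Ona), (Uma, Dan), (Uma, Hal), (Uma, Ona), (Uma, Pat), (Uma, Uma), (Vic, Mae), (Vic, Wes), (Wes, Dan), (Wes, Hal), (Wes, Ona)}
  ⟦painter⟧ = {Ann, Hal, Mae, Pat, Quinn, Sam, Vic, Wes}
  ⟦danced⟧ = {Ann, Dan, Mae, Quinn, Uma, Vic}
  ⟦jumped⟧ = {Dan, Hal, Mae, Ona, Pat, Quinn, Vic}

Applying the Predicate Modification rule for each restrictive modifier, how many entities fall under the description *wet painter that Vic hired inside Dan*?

⟦that Vic hired⟧ = {x : ⟨Vic, x⟩ ∈ ⟦hired⟧} = {Ann, Mae, Ona, Pat, Quinn, Sam, Vic}
⟦inside Dan⟧ = {x : ⟨x, Dan⟩ ∈ ⟦inside⟧} = {Hal, Ona, Quinn, Sam, Uma, Wes}
⟦painter⟧ = {Ann, Hal, Mae, Pat, Quinn, Sam, Vic, Wes}
… ∩ ⟦that Vic hired⟧ = {Ann, Hal, Mae, Pat, Quinn, Sam, Vic, Wes} ∩ {Ann, Mae, Ona, Pat, Quinn, Sam, Vic} = {Ann, Mae, Pat, Quinn, Sam, Vic}
… ∩ ⟦inside Dan⟧ = {Ann, Mae, Pat, Quinn, Sam, Vic} ∩ {Hal, Ona, Quinn, Sam, Uma, Wes} = {Quinn, Sam}
… ∩ ⟦wet⟧ = {Quinn, Sam} ∩ {Ann, Dan, Ona, Quinn, Sam, Uma, Vic} = {Quinn, Sam}
⟦wet painter that Vic hired inside Dan⟧ = {Quinn, Sam}, so the cardinality is 2.

2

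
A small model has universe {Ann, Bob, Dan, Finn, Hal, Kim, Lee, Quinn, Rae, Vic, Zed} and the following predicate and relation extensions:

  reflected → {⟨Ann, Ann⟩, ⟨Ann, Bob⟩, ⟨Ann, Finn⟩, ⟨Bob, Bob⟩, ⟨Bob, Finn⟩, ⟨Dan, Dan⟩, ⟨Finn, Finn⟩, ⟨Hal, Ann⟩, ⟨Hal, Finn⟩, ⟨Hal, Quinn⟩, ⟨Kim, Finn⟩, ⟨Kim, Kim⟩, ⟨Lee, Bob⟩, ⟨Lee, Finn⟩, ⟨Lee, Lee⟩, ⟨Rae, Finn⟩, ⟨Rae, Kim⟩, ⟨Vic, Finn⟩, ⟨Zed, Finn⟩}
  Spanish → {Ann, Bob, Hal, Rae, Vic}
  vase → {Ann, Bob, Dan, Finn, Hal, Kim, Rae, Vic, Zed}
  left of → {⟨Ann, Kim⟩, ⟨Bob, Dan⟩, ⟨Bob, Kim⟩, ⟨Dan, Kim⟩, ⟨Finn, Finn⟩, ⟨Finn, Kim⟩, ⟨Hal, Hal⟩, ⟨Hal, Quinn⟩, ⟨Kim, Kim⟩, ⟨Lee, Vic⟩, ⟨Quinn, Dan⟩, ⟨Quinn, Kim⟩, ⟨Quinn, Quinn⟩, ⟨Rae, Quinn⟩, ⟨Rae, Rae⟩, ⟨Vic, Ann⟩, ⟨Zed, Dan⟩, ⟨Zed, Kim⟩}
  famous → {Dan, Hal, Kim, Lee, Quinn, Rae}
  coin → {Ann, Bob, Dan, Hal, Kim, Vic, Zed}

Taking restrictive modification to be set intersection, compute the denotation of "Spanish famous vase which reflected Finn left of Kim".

{}

⟦which reflected Finn⟧ = {x : ⟨x, Finn⟩ ∈ ⟦reflected⟧} = {Ann, Bob, Finn, Hal, Kim, Lee, Rae, Vic, Zed}
⟦left of Kim⟧ = {x : ⟨x, Kim⟩ ∈ ⟦left of⟧} = {Ann, Bob, Dan, Finn, Kim, Quinn, Zed}
⟦vase⟧ = {Ann, Bob, Dan, Finn, Hal, Kim, Rae, Vic, Zed}
… ∩ ⟦which reflected Finn⟧ = {Ann, Bob, Dan, Finn, Hal, Kim, Rae, Vic, Zed} ∩ {Ann, Bob, Finn, Hal, Kim, Lee, Rae, Vic, Zed} = {Ann, Bob, Finn, Hal, Kim, Rae, Vic, Zed}
… ∩ ⟦left of Kim⟧ = {Ann, Bob, Finn, Hal, Kim, Rae, Vic, Zed} ∩ {Ann, Bob, Dan, Finn, Kim, Quinn, Zed} = {Ann, Bob, Finn, Kim, Zed}
… ∩ ⟦Spanish⟧ = {Ann, Bob, Finn, Kim, Zed} ∩ {Ann, Bob, Hal, Rae, Vic} = {Ann, Bob}
… ∩ ⟦famous⟧ = {Ann, Bob} ∩ {Dan, Hal, Kim, Lee, Quinn, Rae} = ∅
So ⟦Spanish famous vase which reflected Finn left of Kim⟧ = {}.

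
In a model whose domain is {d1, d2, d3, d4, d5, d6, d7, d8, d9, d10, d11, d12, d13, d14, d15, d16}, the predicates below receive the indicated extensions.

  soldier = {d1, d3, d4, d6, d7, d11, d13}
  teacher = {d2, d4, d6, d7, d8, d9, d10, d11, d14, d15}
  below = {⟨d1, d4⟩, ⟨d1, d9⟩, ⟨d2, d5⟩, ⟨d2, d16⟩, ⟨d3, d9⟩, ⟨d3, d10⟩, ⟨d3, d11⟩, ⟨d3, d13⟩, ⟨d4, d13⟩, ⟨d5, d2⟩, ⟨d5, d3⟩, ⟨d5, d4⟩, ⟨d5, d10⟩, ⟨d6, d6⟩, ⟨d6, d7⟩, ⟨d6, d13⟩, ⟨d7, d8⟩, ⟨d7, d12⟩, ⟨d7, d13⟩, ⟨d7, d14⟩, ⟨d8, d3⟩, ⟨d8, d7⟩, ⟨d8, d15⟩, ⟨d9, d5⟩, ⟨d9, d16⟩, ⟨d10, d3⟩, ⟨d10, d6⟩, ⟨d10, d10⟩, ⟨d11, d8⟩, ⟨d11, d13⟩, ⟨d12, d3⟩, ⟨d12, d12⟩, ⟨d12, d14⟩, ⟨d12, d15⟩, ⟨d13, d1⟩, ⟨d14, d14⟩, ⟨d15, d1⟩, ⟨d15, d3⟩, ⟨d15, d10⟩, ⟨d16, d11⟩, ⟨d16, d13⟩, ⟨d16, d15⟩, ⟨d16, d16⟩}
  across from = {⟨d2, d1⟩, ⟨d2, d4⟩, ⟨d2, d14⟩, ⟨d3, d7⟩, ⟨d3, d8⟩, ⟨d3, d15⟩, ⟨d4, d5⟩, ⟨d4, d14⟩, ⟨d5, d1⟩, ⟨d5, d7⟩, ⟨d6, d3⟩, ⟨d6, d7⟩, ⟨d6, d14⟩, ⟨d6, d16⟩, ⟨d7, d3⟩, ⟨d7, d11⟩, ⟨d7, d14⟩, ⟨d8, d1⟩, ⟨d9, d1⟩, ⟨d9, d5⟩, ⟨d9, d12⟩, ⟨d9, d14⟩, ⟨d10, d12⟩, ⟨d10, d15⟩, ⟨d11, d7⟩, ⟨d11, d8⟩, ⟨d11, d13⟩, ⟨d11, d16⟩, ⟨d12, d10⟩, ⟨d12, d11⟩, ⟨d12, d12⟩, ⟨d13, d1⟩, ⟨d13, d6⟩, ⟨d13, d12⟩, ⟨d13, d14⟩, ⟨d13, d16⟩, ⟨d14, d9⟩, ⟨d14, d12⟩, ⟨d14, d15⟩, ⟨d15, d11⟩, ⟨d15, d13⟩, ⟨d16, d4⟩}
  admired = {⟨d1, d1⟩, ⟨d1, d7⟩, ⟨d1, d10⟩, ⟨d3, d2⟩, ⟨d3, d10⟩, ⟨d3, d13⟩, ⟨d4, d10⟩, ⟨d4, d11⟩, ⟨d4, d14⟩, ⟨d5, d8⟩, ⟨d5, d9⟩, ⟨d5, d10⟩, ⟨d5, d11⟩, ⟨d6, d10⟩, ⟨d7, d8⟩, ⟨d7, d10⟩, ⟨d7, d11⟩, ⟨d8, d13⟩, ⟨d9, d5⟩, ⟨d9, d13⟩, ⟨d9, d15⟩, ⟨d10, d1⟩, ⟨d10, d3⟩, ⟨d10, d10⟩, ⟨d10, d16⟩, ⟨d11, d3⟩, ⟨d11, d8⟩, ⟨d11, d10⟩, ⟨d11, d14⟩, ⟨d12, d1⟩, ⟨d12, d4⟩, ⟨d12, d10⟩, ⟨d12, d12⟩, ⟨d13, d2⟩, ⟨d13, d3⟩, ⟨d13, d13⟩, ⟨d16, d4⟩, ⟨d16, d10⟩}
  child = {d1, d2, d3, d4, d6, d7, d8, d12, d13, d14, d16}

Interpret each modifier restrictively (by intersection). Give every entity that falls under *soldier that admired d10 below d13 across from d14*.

⟦that admired d10⟧ = {x : ⟨x, d10⟩ ∈ ⟦admired⟧} = {d1, d3, d4, d5, d6, d7, d10, d11, d12, d16}
⟦below d13⟧ = {x : ⟨x, d13⟩ ∈ ⟦below⟧} = {d3, d4, d6, d7, d11, d16}
⟦across from d14⟧ = {x : ⟨x, d14⟩ ∈ ⟦across from⟧} = {d2, d4, d6, d7, d9, d13}
⟦soldier⟧ = {d1, d3, d4, d6, d7, d11, d13}
… ∩ ⟦that admired d10⟧ = {d1, d3, d4, d6, d7, d11, d13} ∩ {d1, d3, d4, d5, d6, d7, d10, d11, d12, d16} = {d1, d3, d4, d6, d7, d11}
… ∩ ⟦below d13⟧ = {d1, d3, d4, d6, d7, d11} ∩ {d3, d4, d6, d7, d11, d16} = {d3, d4, d6, d7, d11}
… ∩ ⟦across from d14⟧ = {d3, d4, d6, d7, d11} ∩ {d2, d4, d6, d7, d9, d13} = {d4, d6, d7}
So ⟦soldier that admired d10 below d13 across from d14⟧ = {d4, d6, d7}.

{d4, d6, d7}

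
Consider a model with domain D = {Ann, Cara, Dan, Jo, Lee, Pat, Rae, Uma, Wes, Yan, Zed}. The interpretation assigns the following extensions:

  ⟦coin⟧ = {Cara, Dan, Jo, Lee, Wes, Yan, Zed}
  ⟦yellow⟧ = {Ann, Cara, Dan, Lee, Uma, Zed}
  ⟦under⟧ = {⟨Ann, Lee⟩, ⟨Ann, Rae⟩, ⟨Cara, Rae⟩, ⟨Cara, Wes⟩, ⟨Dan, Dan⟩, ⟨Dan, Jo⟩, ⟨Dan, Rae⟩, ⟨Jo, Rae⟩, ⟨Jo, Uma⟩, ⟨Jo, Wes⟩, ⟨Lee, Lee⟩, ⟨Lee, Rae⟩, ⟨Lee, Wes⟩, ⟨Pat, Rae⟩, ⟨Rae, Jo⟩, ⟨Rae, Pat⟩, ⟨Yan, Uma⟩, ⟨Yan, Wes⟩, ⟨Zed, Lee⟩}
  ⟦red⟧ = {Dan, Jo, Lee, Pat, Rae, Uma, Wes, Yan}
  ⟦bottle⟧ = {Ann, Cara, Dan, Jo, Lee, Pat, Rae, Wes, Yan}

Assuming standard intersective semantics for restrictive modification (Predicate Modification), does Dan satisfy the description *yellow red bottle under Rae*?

yes

⟦under Rae⟧ = {x : ⟨x, Rae⟩ ∈ ⟦under⟧} = {Ann, Cara, Dan, Jo, Lee, Pat}
⟦bottle⟧ = {Ann, Cara, Dan, Jo, Lee, Pat, Rae, Wes, Yan}
… ∩ ⟦under Rae⟧ = {Ann, Cara, Dan, Jo, Lee, Pat, Rae, Wes, Yan} ∩ {Ann, Cara, Dan, Jo, Lee, Pat} = {Ann, Cara, Dan, Jo, Lee, Pat}
… ∩ ⟦yellow⟧ = {Ann, Cara, Dan, Jo, Lee, Pat} ∩ {Ann, Cara, Dan, Lee, Uma, Zed} = {Ann, Cara, Dan, Lee}
… ∩ ⟦red⟧ = {Ann, Cara, Dan, Lee} ∩ {Dan, Jo, Lee, Pat, Rae, Uma, Wes, Yan} = {Dan, Lee}
⟦yellow red bottle under Rae⟧ = {Dan, Lee}; Dan ∈ this set.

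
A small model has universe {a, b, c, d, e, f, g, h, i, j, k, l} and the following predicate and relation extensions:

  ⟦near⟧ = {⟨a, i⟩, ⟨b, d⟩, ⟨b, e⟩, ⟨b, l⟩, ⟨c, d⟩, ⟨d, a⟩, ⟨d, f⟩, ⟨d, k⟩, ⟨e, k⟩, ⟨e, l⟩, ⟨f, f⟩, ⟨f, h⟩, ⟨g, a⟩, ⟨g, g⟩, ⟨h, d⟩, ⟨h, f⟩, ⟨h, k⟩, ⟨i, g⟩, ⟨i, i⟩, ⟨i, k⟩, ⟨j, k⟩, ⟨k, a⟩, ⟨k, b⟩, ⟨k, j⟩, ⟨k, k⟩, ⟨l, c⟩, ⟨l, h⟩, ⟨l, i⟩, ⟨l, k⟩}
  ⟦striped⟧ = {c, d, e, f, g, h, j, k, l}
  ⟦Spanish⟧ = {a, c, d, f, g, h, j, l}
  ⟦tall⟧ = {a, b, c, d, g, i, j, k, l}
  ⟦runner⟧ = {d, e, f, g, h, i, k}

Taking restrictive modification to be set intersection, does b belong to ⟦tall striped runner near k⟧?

no

⟦near k⟧ = {x : ⟨x, k⟩ ∈ ⟦near⟧} = {d, e, h, i, j, k, l}
⟦runner⟧ = {d, e, f, g, h, i, k}
… ∩ ⟦near k⟧ = {d, e, f, g, h, i, k} ∩ {d, e, h, i, j, k, l} = {d, e, h, i, k}
… ∩ ⟦tall⟧ = {d, e, h, i, k} ∩ {a, b, c, d, g, i, j, k, l} = {d, i, k}
… ∩ ⟦striped⟧ = {d, i, k} ∩ {c, d, e, f, g, h, j, k, l} = {d, k}
⟦tall striped runner near k⟧ = {d, k}; b ∉ this set.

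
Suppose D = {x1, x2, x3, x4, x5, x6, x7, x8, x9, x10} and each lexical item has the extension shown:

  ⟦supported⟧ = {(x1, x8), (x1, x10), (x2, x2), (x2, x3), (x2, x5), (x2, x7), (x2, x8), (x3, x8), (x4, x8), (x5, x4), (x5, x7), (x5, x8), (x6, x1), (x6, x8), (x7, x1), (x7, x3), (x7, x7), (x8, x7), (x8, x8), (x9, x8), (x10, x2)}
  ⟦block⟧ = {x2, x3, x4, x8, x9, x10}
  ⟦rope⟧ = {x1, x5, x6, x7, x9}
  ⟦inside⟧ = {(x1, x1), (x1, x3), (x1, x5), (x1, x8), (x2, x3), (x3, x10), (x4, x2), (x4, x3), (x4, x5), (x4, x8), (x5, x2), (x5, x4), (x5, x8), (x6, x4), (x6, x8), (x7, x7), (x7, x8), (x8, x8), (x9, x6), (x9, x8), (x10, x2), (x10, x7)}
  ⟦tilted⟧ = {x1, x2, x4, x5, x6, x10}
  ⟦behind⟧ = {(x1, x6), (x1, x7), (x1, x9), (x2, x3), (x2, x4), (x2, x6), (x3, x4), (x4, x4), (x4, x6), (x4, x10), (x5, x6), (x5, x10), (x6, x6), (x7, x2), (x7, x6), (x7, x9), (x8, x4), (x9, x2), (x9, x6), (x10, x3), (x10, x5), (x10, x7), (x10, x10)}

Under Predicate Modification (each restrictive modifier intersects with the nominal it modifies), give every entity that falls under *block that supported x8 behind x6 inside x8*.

{x4, x9}

⟦that supported x8⟧ = {x : ⟨x, x8⟩ ∈ ⟦supported⟧} = {x1, x2, x3, x4, x5, x6, x8, x9}
⟦behind x6⟧ = {x : ⟨x, x6⟩ ∈ ⟦behind⟧} = {x1, x2, x4, x5, x6, x7, x9}
⟦inside x8⟧ = {x : ⟨x, x8⟩ ∈ ⟦inside⟧} = {x1, x4, x5, x6, x7, x8, x9}
⟦block⟧ = {x2, x3, x4, x8, x9, x10}
… ∩ ⟦that supported x8⟧ = {x2, x3, x4, x8, x9, x10} ∩ {x1, x2, x3, x4, x5, x6, x8, x9} = {x2, x3, x4, x8, x9}
… ∩ ⟦behind x6⟧ = {x2, x3, x4, x8, x9} ∩ {x1, x2, x4, x5, x6, x7, x9} = {x2, x4, x9}
… ∩ ⟦inside x8⟧ = {x2, x4, x9} ∩ {x1, x4, x5, x6, x7, x8, x9} = {x4, x9}
So ⟦block that supported x8 behind x6 inside x8⟧ = {x4, x9}.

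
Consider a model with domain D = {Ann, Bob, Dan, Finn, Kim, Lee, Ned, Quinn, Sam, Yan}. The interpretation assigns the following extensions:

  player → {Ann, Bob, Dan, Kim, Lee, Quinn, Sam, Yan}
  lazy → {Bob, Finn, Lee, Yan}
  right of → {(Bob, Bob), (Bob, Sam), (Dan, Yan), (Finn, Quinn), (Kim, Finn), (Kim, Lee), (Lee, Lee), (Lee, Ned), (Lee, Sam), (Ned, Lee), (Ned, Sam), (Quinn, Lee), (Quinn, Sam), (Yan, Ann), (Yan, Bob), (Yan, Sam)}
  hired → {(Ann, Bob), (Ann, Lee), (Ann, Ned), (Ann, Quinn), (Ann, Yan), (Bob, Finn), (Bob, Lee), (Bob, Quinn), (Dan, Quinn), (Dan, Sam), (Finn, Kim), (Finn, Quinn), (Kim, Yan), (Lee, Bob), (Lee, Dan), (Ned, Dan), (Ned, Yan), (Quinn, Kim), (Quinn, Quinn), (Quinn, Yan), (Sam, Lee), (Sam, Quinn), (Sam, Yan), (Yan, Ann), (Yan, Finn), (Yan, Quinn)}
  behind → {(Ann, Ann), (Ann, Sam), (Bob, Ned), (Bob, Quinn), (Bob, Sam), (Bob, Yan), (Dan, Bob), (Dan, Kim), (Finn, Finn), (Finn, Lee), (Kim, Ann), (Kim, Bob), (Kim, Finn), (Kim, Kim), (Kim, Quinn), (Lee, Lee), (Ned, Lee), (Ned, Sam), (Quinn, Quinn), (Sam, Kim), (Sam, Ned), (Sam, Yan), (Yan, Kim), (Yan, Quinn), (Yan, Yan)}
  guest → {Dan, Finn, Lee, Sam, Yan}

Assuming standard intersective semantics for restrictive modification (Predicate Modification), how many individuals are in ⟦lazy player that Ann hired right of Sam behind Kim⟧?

1

⟦that Ann hired⟧ = {x : ⟨Ann, x⟩ ∈ ⟦hired⟧} = {Bob, Lee, Ned, Quinn, Yan}
⟦right of Sam⟧ = {x : ⟨x, Sam⟩ ∈ ⟦right of⟧} = {Bob, Lee, Ned, Quinn, Yan}
⟦behind Kim⟧ = {x : ⟨x, Kim⟩ ∈ ⟦behind⟧} = {Dan, Kim, Sam, Yan}
⟦player⟧ = {Ann, Bob, Dan, Kim, Lee, Quinn, Sam, Yan}
… ∩ ⟦that Ann hired⟧ = {Ann, Bob, Dan, Kim, Lee, Quinn, Sam, Yan} ∩ {Bob, Lee, Ned, Quinn, Yan} = {Bob, Lee, Quinn, Yan}
… ∩ ⟦right of Sam⟧ = {Bob, Lee, Quinn, Yan} ∩ {Bob, Lee, Ned, Quinn, Yan} = {Bob, Lee, Quinn, Yan}
… ∩ ⟦behind Kim⟧ = {Bob, Lee, Quinn, Yan} ∩ {Dan, Kim, Sam, Yan} = {Yan}
… ∩ ⟦lazy⟧ = {Yan} ∩ {Bob, Finn, Lee, Yan} = {Yan}
⟦lazy player that Ann hired right of Sam behind Kim⟧ = {Yan}, so the cardinality is 1.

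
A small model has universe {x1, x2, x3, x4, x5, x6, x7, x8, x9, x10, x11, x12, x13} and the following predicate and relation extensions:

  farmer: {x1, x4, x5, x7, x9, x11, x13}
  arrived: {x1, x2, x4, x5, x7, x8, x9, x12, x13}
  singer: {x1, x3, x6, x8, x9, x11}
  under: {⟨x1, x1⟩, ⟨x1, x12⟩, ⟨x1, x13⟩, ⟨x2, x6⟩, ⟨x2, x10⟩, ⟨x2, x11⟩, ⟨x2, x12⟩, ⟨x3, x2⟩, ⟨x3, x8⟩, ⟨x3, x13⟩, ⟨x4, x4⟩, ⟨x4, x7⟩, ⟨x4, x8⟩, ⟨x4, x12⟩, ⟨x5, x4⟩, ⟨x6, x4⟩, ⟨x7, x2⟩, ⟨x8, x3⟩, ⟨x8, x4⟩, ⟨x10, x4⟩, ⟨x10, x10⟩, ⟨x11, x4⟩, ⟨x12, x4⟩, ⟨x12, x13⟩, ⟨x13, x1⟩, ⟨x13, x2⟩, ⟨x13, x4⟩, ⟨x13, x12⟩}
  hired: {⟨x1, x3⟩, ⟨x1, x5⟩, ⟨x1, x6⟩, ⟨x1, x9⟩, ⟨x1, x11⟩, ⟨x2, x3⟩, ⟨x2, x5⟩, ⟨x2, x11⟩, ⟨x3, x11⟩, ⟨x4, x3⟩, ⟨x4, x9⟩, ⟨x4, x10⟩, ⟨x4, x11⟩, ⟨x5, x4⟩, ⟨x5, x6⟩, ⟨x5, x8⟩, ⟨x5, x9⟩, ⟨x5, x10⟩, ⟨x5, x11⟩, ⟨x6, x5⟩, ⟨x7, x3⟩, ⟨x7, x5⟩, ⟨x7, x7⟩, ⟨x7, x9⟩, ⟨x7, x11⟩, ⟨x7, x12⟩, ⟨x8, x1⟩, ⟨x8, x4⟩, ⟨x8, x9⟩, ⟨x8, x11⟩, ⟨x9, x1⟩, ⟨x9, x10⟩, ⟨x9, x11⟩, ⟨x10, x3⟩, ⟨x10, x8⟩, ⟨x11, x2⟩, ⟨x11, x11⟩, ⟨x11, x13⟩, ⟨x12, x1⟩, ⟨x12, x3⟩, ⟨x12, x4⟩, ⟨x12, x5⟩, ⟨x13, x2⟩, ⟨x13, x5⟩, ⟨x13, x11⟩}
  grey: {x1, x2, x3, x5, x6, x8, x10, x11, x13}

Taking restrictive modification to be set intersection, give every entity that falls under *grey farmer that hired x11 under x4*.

{x5, x11, x13}

⟦that hired x11⟧ = {x : ⟨x, x11⟩ ∈ ⟦hired⟧} = {x1, x2, x3, x4, x5, x7, x8, x9, x11, x13}
⟦under x4⟧ = {x : ⟨x, x4⟩ ∈ ⟦under⟧} = {x4, x5, x6, x8, x10, x11, x12, x13}
⟦farmer⟧ = {x1, x4, x5, x7, x9, x11, x13}
… ∩ ⟦that hired x11⟧ = {x1, x4, x5, x7, x9, x11, x13} ∩ {x1, x2, x3, x4, x5, x7, x8, x9, x11, x13} = {x1, x4, x5, x7, x9, x11, x13}
… ∩ ⟦under x4⟧ = {x1, x4, x5, x7, x9, x11, x13} ∩ {x4, x5, x6, x8, x10, x11, x12, x13} = {x4, x5, x11, x13}
… ∩ ⟦grey⟧ = {x4, x5, x11, x13} ∩ {x1, x2, x3, x5, x6, x8, x10, x11, x13} = {x5, x11, x13}
So ⟦grey farmer that hired x11 under x4⟧ = {x5, x11, x13}.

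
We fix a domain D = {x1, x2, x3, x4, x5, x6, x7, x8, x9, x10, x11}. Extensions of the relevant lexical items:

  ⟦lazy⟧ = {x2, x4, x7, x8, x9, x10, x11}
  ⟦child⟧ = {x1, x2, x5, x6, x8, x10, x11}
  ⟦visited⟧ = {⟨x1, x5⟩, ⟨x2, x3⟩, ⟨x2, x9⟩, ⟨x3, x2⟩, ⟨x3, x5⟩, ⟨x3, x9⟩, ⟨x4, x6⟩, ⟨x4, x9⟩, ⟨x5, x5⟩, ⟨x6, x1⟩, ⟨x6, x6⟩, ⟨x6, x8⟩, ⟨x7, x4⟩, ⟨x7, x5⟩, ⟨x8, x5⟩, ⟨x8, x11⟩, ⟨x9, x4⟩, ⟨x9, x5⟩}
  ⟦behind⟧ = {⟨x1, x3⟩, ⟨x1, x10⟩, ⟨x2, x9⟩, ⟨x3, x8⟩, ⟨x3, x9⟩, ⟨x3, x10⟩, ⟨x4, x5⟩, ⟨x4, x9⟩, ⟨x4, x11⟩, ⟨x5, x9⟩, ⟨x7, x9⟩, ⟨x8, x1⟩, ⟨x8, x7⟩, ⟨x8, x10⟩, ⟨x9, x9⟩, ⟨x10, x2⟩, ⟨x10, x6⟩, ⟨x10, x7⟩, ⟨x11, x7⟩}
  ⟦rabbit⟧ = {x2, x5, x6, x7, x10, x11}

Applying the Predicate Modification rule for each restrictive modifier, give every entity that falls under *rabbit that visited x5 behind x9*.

{x5, x7}

⟦that visited x5⟧ = {x : ⟨x, x5⟩ ∈ ⟦visited⟧} = {x1, x3, x5, x7, x8, x9}
⟦behind x9⟧ = {x : ⟨x, x9⟩ ∈ ⟦behind⟧} = {x2, x3, x4, x5, x7, x9}
⟦rabbit⟧ = {x2, x5, x6, x7, x10, x11}
… ∩ ⟦that visited x5⟧ = {x2, x5, x6, x7, x10, x11} ∩ {x1, x3, x5, x7, x8, x9} = {x5, x7}
… ∩ ⟦behind x9⟧ = {x5, x7} ∩ {x2, x3, x4, x5, x7, x9} = {x5, x7}
So ⟦rabbit that visited x5 behind x9⟧ = {x5, x7}.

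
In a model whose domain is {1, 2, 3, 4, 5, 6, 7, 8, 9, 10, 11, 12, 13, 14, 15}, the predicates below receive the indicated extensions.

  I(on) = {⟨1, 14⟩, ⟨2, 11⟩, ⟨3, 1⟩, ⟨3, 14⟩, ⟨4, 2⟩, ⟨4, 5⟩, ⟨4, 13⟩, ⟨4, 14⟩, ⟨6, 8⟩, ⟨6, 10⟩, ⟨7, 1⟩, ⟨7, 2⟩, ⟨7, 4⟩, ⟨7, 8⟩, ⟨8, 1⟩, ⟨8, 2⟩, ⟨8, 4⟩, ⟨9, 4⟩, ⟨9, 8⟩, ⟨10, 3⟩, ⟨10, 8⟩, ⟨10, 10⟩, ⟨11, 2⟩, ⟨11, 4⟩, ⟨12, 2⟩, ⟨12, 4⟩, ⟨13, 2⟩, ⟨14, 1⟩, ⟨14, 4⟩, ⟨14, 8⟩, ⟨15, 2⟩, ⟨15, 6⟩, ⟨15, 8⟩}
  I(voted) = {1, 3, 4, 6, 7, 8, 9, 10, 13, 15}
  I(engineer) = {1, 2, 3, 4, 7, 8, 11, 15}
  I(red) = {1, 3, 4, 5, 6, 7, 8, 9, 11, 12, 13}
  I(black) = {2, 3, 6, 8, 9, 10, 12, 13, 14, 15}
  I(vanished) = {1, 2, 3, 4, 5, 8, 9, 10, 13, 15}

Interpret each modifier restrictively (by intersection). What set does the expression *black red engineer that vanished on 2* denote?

{8}

⟦that vanished⟧ = ⟦vanished⟧ = {1, 2, 3, 4, 5, 8, 9, 10, 13, 15}
⟦on 2⟧ = {x : ⟨x, 2⟩ ∈ ⟦on⟧} = {4, 7, 8, 11, 12, 13, 15}
⟦engineer⟧ = {1, 2, 3, 4, 7, 8, 11, 15}
… ∩ ⟦that vanished⟧ = {1, 2, 3, 4, 7, 8, 11, 15} ∩ {1, 2, 3, 4, 5, 8, 9, 10, 13, 15} = {1, 2, 3, 4, 8, 15}
… ∩ ⟦on 2⟧ = {1, 2, 3, 4, 8, 15} ∩ {4, 7, 8, 11, 12, 13, 15} = {4, 8, 15}
… ∩ ⟦black⟧ = {4, 8, 15} ∩ {2, 3, 6, 8, 9, 10, 12, 13, 14, 15} = {8, 15}
… ∩ ⟦red⟧ = {8, 15} ∩ {1, 3, 4, 5, 6, 7, 8, 9, 11, 12, 13} = {8}
So ⟦black red engineer that vanished on 2⟧ = {8}.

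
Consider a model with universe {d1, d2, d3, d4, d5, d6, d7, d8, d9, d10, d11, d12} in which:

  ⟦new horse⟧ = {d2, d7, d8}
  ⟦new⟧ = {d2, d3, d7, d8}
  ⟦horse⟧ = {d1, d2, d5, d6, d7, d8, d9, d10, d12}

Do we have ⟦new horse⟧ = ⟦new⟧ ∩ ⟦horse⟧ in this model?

yes

⟦new⟧ ∩ ⟦horse⟧ = {d2, d3, d7, d8} ∩ {d1, d2, d5, d6, d7, d8, d9, d10, d12} = {d2, d7, d8}
Observed ⟦new horse⟧ = {d2, d7, d8}.
These coincide, so the modifier is intersective here.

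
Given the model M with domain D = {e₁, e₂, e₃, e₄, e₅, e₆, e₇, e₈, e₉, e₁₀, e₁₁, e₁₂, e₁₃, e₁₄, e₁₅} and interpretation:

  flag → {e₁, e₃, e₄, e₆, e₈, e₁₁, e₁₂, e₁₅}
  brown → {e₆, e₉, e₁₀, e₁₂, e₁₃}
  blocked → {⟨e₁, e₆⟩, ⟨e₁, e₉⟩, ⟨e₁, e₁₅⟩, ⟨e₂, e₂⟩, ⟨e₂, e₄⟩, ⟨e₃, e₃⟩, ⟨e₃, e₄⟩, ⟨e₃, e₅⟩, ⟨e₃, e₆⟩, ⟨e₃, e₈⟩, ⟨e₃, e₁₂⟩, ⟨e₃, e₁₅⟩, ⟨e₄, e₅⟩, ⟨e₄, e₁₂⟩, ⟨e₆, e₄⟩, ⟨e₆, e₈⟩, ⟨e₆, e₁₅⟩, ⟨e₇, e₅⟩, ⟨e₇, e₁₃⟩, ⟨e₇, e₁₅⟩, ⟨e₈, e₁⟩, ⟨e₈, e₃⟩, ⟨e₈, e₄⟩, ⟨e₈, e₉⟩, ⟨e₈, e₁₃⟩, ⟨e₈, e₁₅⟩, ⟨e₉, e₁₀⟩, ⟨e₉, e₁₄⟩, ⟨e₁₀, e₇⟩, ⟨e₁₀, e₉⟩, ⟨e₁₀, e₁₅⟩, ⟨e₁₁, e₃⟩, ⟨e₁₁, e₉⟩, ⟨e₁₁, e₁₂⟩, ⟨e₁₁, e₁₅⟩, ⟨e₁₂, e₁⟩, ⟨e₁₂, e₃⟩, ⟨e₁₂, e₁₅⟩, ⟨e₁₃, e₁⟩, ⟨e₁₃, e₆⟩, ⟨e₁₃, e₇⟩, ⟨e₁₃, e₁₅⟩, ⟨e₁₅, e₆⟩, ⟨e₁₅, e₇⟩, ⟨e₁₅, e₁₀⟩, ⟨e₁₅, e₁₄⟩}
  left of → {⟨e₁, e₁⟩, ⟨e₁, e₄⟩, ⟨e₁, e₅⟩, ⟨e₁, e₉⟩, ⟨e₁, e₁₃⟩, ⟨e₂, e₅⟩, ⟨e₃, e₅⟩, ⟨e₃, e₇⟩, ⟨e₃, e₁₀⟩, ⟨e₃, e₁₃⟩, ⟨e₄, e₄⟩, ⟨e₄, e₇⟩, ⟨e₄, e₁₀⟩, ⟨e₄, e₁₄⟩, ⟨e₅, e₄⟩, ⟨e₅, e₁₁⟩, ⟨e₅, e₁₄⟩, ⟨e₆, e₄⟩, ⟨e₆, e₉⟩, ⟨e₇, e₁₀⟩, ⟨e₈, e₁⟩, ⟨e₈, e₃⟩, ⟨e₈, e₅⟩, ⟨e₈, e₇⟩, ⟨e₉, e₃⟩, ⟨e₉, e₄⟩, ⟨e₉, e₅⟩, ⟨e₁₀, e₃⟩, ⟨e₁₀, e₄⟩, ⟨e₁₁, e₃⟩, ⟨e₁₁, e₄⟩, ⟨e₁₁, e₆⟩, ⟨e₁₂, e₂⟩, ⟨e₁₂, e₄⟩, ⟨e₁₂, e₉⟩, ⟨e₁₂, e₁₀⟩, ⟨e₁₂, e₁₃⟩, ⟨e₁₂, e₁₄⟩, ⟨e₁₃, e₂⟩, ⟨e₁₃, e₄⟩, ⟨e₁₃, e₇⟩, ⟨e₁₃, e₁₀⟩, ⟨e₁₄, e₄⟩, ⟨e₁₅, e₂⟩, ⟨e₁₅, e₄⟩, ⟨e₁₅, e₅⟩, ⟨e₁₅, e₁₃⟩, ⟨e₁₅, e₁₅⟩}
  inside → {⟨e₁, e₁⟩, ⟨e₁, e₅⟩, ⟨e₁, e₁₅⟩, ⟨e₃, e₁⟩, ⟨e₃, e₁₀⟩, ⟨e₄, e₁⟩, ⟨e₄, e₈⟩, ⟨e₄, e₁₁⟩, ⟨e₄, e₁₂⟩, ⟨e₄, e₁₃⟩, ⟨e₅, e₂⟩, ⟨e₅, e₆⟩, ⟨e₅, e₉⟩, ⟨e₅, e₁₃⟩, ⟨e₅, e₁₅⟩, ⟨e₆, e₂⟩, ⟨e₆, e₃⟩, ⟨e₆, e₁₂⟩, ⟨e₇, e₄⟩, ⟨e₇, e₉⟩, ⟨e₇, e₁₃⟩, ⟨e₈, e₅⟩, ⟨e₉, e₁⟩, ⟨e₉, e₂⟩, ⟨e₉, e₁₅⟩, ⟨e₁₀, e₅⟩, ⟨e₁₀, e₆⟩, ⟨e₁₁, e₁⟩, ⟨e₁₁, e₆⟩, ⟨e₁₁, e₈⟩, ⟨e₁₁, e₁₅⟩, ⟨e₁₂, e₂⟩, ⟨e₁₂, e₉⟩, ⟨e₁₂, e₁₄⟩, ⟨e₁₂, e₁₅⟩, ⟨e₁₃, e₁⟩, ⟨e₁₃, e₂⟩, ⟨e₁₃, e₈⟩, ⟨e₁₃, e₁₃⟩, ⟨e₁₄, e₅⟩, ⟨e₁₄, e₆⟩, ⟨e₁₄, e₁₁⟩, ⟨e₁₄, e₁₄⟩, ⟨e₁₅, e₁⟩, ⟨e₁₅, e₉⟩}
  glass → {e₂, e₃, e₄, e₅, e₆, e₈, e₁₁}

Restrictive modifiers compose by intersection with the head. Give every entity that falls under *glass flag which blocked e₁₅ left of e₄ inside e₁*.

⟦which blocked e₁₅⟧ = {x : ⟨x, e₁₅⟩ ∈ ⟦blocked⟧} = {e₁, e₃, e₆, e₇, e₈, e₁₀, e₁₁, e₁₂, e₁₃}
⟦left of e₄⟧ = {x : ⟨x, e₄⟩ ∈ ⟦left of⟧} = {e₁, e₄, e₅, e₆, e₉, e₁₀, e₁₁, e₁₂, e₁₃, e₁₄, e₁₅}
⟦inside e₁⟧ = {x : ⟨x, e₁⟩ ∈ ⟦inside⟧} = {e₁, e₃, e₄, e₉, e₁₁, e₁₃, e₁₅}
⟦flag⟧ = {e₁, e₃, e₄, e₆, e₈, e₁₁, e₁₂, e₁₅}
… ∩ ⟦which blocked e₁₅⟧ = {e₁, e₃, e₄, e₆, e₈, e₁₁, e₁₂, e₁₅} ∩ {e₁, e₃, e₆, e₇, e₈, e₁₀, e₁₁, e₁₂, e₁₃} = {e₁, e₃, e₆, e₈, e₁₁, e₁₂}
… ∩ ⟦left of e₄⟧ = {e₁, e₃, e₆, e₈, e₁₁, e₁₂} ∩ {e₁, e₄, e₅, e₆, e₉, e₁₀, e₁₁, e₁₂, e₁₃, e₁₄, e₁₅} = {e₁, e₆, e₁₁, e₁₂}
… ∩ ⟦inside e₁⟧ = {e₁, e₆, e₁₁, e₁₂} ∩ {e₁, e₃, e₄, e₉, e₁₁, e₁₃, e₁₅} = {e₁, e₁₁}
… ∩ ⟦glass⟧ = {e₁, e₁₁} ∩ {e₂, e₃, e₄, e₅, e₆, e₈, e₁₁} = {e₁₁}
So ⟦glass flag which blocked e₁₅ left of e₄ inside e₁⟧ = {e₁₁}.

{e₁₁}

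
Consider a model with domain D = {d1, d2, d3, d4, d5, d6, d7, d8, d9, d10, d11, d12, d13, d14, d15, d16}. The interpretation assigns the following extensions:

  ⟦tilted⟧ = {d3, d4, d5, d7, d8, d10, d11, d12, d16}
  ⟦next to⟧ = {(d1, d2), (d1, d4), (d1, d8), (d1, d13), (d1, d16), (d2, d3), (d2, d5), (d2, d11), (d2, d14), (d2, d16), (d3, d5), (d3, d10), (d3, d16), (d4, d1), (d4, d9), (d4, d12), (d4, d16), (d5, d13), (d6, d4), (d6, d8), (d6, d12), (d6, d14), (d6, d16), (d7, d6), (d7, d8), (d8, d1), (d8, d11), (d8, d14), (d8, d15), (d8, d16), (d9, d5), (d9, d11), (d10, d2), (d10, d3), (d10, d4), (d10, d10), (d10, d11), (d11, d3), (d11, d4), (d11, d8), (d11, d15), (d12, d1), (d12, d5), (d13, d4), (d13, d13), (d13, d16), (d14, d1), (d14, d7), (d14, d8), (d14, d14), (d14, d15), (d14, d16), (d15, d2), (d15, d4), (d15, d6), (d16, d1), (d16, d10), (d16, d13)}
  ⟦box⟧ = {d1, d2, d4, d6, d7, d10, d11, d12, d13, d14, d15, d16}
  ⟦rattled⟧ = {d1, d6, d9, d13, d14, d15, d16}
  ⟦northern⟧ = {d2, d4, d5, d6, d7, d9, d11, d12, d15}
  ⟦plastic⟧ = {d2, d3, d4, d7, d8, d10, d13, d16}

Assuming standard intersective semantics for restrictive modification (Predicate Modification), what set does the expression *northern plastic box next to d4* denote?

⟦next to d4⟧ = {x : ⟨x, d4⟩ ∈ ⟦next to⟧} = {d1, d6, d10, d11, d13, d15}
⟦box⟧ = {d1, d2, d4, d6, d7, d10, d11, d12, d13, d14, d15, d16}
… ∩ ⟦next to d4⟧ = {d1, d2, d4, d6, d7, d10, d11, d12, d13, d14, d15, d16} ∩ {d1, d6, d10, d11, d13, d15} = {d1, d6, d10, d11, d13, d15}
… ∩ ⟦northern⟧ = {d1, d6, d10, d11, d13, d15} ∩ {d2, d4, d5, d6, d7, d9, d11, d12, d15} = {d6, d11, d15}
… ∩ ⟦plastic⟧ = {d6, d11, d15} ∩ {d2, d3, d4, d7, d8, d10, d13, d16} = ∅
So ⟦northern plastic box next to d4⟧ = ∅.

∅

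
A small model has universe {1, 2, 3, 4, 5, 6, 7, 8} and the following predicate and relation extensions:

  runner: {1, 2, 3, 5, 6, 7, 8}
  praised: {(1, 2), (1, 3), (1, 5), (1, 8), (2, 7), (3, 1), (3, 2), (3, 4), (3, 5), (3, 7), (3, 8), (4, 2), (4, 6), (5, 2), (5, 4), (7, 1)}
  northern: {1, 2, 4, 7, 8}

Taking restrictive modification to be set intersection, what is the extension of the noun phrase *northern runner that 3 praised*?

⟦that 3 praised⟧ = {x : ⟨3, x⟩ ∈ ⟦praised⟧} = {1, 2, 4, 5, 7, 8}
⟦runner⟧ = {1, 2, 3, 5, 6, 7, 8}
… ∩ ⟦that 3 praised⟧ = {1, 2, 3, 5, 6, 7, 8} ∩ {1, 2, 4, 5, 7, 8} = {1, 2, 5, 7, 8}
… ∩ ⟦northern⟧ = {1, 2, 5, 7, 8} ∩ {1, 2, 4, 7, 8} = {1, 2, 7, 8}
So ⟦northern runner that 3 praised⟧ = {1, 2, 7, 8}.

{1, 2, 7, 8}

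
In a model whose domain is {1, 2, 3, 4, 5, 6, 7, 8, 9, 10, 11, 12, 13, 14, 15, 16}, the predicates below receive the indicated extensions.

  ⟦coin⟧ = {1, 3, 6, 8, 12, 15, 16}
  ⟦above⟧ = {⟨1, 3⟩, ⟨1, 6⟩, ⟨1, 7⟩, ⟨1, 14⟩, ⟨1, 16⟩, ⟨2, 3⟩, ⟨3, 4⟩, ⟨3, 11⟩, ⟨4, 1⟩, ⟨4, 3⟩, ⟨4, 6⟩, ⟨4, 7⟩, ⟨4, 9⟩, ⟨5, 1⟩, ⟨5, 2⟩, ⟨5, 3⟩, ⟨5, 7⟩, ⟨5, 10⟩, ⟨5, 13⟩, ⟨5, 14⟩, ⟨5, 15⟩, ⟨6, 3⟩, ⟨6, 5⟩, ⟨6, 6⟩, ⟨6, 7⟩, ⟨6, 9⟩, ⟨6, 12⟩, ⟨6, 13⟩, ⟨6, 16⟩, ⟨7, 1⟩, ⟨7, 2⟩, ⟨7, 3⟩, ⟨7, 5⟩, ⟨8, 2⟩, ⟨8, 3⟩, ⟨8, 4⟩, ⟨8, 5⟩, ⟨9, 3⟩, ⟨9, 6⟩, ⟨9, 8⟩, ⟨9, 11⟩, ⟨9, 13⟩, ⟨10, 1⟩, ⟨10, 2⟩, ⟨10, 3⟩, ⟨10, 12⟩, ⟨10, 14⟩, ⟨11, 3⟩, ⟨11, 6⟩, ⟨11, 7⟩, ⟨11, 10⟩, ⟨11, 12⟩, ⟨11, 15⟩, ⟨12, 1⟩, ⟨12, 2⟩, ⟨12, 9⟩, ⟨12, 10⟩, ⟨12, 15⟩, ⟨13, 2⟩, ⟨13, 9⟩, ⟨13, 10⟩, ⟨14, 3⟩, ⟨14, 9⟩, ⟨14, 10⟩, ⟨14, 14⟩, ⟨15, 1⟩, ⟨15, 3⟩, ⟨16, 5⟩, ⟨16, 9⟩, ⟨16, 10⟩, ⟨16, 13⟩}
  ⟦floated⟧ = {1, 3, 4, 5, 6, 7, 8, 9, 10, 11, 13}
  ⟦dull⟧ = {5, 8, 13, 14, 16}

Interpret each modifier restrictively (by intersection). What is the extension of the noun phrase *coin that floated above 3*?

⟦that floated⟧ = ⟦floated⟧ = {1, 3, 4, 5, 6, 7, 8, 9, 10, 11, 13}
⟦above 3⟧ = {x : ⟨x, 3⟩ ∈ ⟦above⟧} = {1, 2, 4, 5, 6, 7, 8, 9, 10, 11, 14, 15}
⟦coin⟧ = {1, 3, 6, 8, 12, 15, 16}
… ∩ ⟦that floated⟧ = {1, 3, 6, 8, 12, 15, 16} ∩ {1, 3, 4, 5, 6, 7, 8, 9, 10, 11, 13} = {1, 3, 6, 8}
… ∩ ⟦above 3⟧ = {1, 3, 6, 8} ∩ {1, 2, 4, 5, 6, 7, 8, 9, 10, 11, 14, 15} = {1, 6, 8}
So ⟦coin that floated above 3⟧ = {1, 6, 8}.

{1, 6, 8}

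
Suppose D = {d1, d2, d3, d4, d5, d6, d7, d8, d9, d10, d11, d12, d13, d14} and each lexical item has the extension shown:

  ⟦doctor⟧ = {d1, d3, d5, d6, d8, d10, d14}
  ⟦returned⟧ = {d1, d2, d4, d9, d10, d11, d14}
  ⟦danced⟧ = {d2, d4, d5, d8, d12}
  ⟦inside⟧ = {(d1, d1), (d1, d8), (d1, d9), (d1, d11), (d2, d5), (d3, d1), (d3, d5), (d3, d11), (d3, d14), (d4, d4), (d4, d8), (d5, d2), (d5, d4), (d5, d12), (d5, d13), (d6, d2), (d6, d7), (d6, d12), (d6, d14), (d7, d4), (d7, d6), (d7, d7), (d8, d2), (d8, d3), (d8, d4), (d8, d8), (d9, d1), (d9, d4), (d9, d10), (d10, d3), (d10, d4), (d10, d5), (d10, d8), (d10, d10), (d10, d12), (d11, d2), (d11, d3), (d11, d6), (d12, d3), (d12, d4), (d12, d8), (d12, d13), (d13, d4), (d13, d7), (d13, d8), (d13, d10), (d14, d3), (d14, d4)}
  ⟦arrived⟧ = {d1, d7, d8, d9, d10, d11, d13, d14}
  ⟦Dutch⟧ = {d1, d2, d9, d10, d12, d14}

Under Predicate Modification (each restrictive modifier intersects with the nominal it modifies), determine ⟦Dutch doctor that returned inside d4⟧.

{d10, d14}

⟦that returned⟧ = ⟦returned⟧ = {d1, d2, d4, d9, d10, d11, d14}
⟦inside d4⟧ = {x : ⟨x, d4⟩ ∈ ⟦inside⟧} = {d4, d5, d7, d8, d9, d10, d12, d13, d14}
⟦doctor⟧ = {d1, d3, d5, d6, d8, d10, d14}
… ∩ ⟦that returned⟧ = {d1, d3, d5, d6, d8, d10, d14} ∩ {d1, d2, d4, d9, d10, d11, d14} = {d1, d10, d14}
… ∩ ⟦inside d4⟧ = {d1, d10, d14} ∩ {d4, d5, d7, d8, d9, d10, d12, d13, d14} = {d10, d14}
… ∩ ⟦Dutch⟧ = {d10, d14} ∩ {d1, d2, d9, d10, d12, d14} = {d10, d14}
So ⟦Dutch doctor that returned inside d4⟧ = {d10, d14}.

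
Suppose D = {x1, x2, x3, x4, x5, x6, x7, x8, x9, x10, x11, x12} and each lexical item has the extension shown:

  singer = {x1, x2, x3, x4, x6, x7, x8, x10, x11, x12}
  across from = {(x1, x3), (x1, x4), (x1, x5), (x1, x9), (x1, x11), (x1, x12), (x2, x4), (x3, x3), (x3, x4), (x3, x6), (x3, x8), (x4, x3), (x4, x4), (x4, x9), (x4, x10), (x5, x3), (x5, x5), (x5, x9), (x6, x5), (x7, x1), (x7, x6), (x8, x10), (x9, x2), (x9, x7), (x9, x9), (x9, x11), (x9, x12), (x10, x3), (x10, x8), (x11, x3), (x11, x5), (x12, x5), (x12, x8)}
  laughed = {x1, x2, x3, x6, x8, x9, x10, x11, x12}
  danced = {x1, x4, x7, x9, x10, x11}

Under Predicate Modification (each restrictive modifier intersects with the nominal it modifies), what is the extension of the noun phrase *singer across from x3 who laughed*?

{x1, x3, x10, x11}

⟦across from x3⟧ = {x : ⟨x, x3⟩ ∈ ⟦across from⟧} = {x1, x3, x4, x5, x10, x11}
⟦who laughed⟧ = ⟦laughed⟧ = {x1, x2, x3, x6, x8, x9, x10, x11, x12}
⟦singer⟧ = {x1, x2, x3, x4, x6, x7, x8, x10, x11, x12}
… ∩ ⟦across from x3⟧ = {x1, x2, x3, x4, x6, x7, x8, x10, x11, x12} ∩ {x1, x3, x4, x5, x10, x11} = {x1, x3, x4, x10, x11}
… ∩ ⟦who laughed⟧ = {x1, x3, x4, x10, x11} ∩ {x1, x2, x3, x6, x8, x9, x10, x11, x12} = {x1, x3, x10, x11}
So ⟦singer across from x3 who laughed⟧ = {x1, x3, x10, x11}.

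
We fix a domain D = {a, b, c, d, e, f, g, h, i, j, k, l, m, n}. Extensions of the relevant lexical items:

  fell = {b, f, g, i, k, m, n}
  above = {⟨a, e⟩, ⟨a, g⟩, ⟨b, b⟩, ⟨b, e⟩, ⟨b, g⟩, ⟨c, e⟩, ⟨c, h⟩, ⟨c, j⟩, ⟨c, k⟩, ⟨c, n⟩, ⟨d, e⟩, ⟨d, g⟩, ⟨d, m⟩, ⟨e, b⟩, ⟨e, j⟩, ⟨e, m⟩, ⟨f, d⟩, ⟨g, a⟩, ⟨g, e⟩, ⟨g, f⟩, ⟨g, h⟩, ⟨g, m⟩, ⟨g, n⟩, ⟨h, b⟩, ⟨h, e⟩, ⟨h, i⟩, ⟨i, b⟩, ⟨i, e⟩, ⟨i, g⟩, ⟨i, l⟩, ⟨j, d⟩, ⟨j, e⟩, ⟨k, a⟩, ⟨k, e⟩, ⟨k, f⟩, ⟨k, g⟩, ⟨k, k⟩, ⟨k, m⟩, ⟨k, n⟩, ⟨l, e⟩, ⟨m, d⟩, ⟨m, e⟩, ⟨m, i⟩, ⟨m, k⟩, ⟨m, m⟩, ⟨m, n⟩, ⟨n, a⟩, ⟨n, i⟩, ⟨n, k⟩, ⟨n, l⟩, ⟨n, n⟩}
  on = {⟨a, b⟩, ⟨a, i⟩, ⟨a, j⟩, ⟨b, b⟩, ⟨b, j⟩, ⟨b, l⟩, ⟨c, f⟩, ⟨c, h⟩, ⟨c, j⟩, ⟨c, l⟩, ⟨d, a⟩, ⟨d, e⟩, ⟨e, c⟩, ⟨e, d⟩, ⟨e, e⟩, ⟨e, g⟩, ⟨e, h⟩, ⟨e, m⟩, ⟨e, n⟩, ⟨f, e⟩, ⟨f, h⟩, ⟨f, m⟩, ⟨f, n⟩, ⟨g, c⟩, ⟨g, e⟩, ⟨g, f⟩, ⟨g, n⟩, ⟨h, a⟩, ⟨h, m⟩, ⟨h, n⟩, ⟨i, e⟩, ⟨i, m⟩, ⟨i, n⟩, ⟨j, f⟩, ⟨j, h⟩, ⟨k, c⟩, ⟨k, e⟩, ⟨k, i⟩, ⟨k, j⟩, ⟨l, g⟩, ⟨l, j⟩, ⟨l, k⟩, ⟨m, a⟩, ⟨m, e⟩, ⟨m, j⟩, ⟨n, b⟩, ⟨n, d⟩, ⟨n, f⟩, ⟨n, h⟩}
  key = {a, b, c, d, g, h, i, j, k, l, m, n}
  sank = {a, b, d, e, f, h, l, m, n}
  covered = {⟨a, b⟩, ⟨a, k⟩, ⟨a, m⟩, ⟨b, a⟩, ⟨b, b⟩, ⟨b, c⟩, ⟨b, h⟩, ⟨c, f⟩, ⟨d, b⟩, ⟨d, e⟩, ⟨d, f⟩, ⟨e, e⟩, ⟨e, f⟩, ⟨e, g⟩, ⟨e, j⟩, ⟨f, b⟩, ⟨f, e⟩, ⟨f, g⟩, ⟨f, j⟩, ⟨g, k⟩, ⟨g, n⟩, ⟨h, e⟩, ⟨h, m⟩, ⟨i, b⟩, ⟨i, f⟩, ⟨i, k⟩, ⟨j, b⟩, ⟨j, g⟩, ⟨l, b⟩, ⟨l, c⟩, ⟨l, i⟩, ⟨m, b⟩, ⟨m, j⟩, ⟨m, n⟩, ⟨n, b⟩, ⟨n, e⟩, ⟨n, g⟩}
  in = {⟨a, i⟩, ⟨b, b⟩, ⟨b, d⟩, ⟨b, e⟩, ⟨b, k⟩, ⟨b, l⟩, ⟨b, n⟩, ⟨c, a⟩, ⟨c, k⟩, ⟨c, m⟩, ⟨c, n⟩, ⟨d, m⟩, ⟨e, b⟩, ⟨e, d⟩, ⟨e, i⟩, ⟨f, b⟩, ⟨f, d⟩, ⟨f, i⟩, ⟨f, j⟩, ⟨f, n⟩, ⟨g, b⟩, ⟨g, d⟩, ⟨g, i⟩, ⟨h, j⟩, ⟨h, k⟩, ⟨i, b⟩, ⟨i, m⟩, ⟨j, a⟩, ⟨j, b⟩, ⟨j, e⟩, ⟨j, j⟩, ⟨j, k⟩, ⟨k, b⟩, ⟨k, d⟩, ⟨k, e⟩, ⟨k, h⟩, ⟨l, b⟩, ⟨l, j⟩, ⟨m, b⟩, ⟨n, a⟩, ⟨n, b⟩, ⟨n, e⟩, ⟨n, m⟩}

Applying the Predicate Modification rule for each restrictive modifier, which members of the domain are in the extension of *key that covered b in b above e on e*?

{i, m}

⟦that covered b⟧ = {x : ⟨x, b⟩ ∈ ⟦covered⟧} = {a, b, d, f, i, j, l, m, n}
⟦in b⟧ = {x : ⟨x, b⟩ ∈ ⟦in⟧} = {b, e, f, g, i, j, k, l, m, n}
⟦above e⟧ = {x : ⟨x, e⟩ ∈ ⟦above⟧} = {a, b, c, d, g, h, i, j, k, l, m}
⟦on e⟧ = {x : ⟨x, e⟩ ∈ ⟦on⟧} = {d, e, f, g, i, k, m}
⟦key⟧ = {a, b, c, d, g, h, i, j, k, l, m, n}
… ∩ ⟦that covered b⟧ = {a, b, c, d, g, h, i, j, k, l, m, n} ∩ {a, b, d, f, i, j, l, m, n} = {a, b, d, i, j, l, m, n}
… ∩ ⟦in b⟧ = {a, b, d, i, j, l, m, n} ∩ {b, e, f, g, i, j, k, l, m, n} = {b, i, j, l, m, n}
… ∩ ⟦above e⟧ = {b, i, j, l, m, n} ∩ {a, b, c, d, g, h, i, j, k, l, m} = {b, i, j, l, m}
… ∩ ⟦on e⟧ = {b, i, j, l, m} ∩ {d, e, f, g, i, k, m} = {i, m}
So ⟦key that covered b in b above e on e⟧ = {i, m}.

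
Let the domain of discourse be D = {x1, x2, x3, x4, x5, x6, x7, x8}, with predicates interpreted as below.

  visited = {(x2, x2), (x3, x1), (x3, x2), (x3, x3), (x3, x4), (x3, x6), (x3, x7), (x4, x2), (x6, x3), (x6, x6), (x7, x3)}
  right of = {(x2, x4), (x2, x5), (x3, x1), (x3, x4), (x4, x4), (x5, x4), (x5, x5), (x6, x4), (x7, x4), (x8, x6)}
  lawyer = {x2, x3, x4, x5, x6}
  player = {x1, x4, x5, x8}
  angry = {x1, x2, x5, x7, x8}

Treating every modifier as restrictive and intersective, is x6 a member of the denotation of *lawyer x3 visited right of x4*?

⟦x3 visited⟧ = {x : ⟨x3, x⟩ ∈ ⟦visited⟧} = {x1, x2, x3, x4, x6, x7}
⟦right of x4⟧ = {x : ⟨x, x4⟩ ∈ ⟦right of⟧} = {x2, x3, x4, x5, x6, x7}
⟦lawyer⟧ = {x2, x3, x4, x5, x6}
… ∩ ⟦x3 visited⟧ = {x2, x3, x4, x5, x6} ∩ {x1, x2, x3, x4, x6, x7} = {x2, x3, x4, x6}
… ∩ ⟦right of x4⟧ = {x2, x3, x4, x6} ∩ {x2, x3, x4, x5, x6, x7} = {x2, x3, x4, x6}
⟦lawyer x3 visited right of x4⟧ = {x2, x3, x4, x6}; x6 ∈ this set.

yes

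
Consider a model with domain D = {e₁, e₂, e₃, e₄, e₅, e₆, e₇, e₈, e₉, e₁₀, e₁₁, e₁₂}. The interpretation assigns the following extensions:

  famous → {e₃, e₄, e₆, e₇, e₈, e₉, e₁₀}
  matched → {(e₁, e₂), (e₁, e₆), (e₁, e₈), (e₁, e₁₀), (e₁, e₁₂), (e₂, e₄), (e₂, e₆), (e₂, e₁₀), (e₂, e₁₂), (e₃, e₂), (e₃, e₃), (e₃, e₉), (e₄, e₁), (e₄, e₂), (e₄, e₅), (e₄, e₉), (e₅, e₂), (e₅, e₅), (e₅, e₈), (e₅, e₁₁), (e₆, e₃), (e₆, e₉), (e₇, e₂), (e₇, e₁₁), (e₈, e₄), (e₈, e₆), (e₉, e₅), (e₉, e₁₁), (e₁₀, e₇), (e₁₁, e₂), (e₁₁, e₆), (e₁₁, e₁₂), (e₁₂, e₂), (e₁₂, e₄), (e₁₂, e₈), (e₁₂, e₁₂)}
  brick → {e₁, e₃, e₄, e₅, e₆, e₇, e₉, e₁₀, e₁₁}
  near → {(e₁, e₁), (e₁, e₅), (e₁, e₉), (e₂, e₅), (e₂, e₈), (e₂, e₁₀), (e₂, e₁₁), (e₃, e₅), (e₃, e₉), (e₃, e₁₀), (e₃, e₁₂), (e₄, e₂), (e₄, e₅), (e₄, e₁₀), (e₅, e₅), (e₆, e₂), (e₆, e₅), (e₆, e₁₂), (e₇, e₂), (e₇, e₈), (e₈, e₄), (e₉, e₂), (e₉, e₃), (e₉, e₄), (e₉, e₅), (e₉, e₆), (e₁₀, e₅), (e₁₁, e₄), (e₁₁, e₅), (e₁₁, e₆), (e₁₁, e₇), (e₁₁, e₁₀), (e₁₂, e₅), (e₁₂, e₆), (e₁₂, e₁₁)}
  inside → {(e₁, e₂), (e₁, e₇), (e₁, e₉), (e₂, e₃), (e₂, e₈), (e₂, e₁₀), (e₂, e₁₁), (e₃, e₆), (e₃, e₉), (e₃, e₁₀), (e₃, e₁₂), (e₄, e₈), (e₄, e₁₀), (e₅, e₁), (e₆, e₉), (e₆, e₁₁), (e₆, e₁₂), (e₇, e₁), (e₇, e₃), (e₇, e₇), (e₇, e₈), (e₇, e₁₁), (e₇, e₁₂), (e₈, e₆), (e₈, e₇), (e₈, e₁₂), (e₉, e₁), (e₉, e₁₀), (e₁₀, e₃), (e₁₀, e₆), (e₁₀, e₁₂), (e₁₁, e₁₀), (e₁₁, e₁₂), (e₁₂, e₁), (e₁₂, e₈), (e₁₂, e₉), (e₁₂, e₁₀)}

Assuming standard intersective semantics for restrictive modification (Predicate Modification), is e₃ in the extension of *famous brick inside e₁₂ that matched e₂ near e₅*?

⟦inside e₁₂⟧ = {x : ⟨x, e₁₂⟩ ∈ ⟦inside⟧} = {e₃, e₆, e₇, e₈, e₁₀, e₁₁}
⟦that matched e₂⟧ = {x : ⟨x, e₂⟩ ∈ ⟦matched⟧} = {e₁, e₃, e₄, e₅, e₇, e₁₁, e₁₂}
⟦near e₅⟧ = {x : ⟨x, e₅⟩ ∈ ⟦near⟧} = {e₁, e₂, e₃, e₄, e₅, e₆, e₉, e₁₀, e₁₁, e₁₂}
⟦brick⟧ = {e₁, e₃, e₄, e₅, e₆, e₇, e₉, e₁₀, e₁₁}
… ∩ ⟦inside e₁₂⟧ = {e₁, e₃, e₄, e₅, e₆, e₇, e₉, e₁₀, e₁₁} ∩ {e₃, e₆, e₇, e₈, e₁₀, e₁₁} = {e₃, e₆, e₇, e₁₀, e₁₁}
… ∩ ⟦that matched e₂⟧ = {e₃, e₆, e₇, e₁₀, e₁₁} ∩ {e₁, e₃, e₄, e₅, e₇, e₁₁, e₁₂} = {e₃, e₇, e₁₁}
… ∩ ⟦near e₅⟧ = {e₃, e₇, e₁₁} ∩ {e₁, e₂, e₃, e₄, e₅, e₆, e₉, e₁₀, e₁₁, e₁₂} = {e₃, e₁₁}
… ∩ ⟦famous⟧ = {e₃, e₁₁} ∩ {e₃, e₄, e₆, e₇, e₈, e₉, e₁₀} = {e₃}
⟦famous brick inside e₁₂ that matched e₂ near e₅⟧ = {e₃}; e₃ ∈ this set.

yes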